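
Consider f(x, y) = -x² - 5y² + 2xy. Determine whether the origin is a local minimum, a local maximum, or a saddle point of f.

local maximum

The Hessian at the origin is H = [[-2, 2], [2, -10]].
det H = -2·-10 − (2)² = 16 > 0 and H[1,1] = -2 < 0, so H is negative definite.
Therefore the origin is a local maximum.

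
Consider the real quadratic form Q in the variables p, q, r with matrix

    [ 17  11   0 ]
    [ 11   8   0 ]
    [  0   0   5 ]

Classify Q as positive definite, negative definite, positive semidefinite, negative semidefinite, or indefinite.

positive definite

Leading principal minors: Δ_1 = 17, Δ_2 = 15, Δ_3 = 75.
All leading principal minors are positive, so by Sylvester's criterion Q is positive definite.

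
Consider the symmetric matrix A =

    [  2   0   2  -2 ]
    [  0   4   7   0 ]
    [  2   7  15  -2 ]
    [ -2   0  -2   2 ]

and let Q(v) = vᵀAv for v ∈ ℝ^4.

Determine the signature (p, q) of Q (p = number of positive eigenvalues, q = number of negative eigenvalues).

(3, 0)

Congruent diagonalization of A (simultaneous row and column reduction) yields pivots 2, 4, 3/4, 0.
That gives 3 positive, 1 zero pivots.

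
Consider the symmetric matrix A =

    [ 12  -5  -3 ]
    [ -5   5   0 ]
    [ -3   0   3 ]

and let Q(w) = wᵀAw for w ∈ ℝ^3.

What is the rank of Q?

3

Symmetric row and column elimination reduces A to a congruent diagonal form with pivots 12, 35/12, 12/7.
Counting signs: 3 positive.
The rank is the number of nonzero pivots: 3.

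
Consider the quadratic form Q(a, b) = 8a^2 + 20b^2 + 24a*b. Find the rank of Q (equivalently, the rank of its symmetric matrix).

2

The associated matrix is A = [[8, 12], [12, 20]].
Congruent diagonalization of A (simultaneous row and column reduction) yields pivots 8, 2.
So there are 2 positive pivots.
The rank is the number of nonzero pivots: 2.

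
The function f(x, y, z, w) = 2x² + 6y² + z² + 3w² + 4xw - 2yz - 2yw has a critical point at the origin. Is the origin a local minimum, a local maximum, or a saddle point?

local minimum

The Hessian at the origin is H = [[4, 0, 0, 4], [0, 12, -2, -2], [0, -2, 2, 0], [4, -2, 0, 6]].
Applying the same elementary operations to the rows and columns of H produces a congruent diagonal matrix with entries 4, 12, 5/3, 8/5.
That gives 4 positive pivots.
H is positive definite, so the origin is a strict local minimum.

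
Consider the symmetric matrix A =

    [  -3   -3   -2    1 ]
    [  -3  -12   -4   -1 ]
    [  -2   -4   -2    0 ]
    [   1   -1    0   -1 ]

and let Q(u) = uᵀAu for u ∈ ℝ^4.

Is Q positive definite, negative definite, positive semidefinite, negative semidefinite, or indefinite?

negative semidefinite

Congruent diagonalization of A (simultaneous row and column reduction) yields pivots -3, -9, -2/9, 0.
Counting signs: 3 negative, 1 zero.
Hence Q is negative semidefinite.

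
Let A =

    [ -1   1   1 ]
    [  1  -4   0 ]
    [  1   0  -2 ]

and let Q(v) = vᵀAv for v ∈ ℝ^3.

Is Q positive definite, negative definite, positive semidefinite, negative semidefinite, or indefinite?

Applying the same elementary operations to the rows and columns of A produces a congruent diagonal matrix with entries -1, -3, -2/3.
Counting signs: 3 negative.
Hence Q is negative definite.

negative definite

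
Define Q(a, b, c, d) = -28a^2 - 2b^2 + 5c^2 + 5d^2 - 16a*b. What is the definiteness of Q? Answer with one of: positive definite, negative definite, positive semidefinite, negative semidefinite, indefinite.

Write A = [[-28, -8, 0, 0], [-8, -2, 0, 0], [0, 0, 5, 0], [0, 0, 0, 5]].
Congruent diagonalization of A (simultaneous row and column reduction) yields pivots -28, 2/7, 5, 5.
Counting signs: 3 positive, 1 negative.
Hence Q is indefinite.

indefinite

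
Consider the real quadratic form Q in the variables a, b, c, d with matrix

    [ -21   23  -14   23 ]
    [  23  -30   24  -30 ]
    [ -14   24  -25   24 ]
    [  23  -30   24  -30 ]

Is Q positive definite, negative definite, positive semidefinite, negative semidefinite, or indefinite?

negative semidefinite

Row-reducing A symmetrically gives the diagonal entries -21, -101/21, -5/101, 0.
Counting signs: 3 negative, 1 zero.
Hence Q is negative semidefinite.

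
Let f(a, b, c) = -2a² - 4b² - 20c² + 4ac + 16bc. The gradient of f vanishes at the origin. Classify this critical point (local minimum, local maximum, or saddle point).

The Hessian at the origin is H = [[-4, 0, 4], [0, -8, 16], [4, 16, -40]].
Applying the same elementary operations to the rows and columns of H produces a congruent diagonal matrix with entries -4, -8, -4.
So there are 3 negative pivots.
H is negative definite, so the origin is a strict local maximum.

local maximum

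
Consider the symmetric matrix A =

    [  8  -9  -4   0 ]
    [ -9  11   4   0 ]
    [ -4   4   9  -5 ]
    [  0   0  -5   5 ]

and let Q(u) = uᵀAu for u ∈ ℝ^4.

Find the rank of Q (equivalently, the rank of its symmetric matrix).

4

Congruent diagonalization of A (simultaneous row and column reduction) yields pivots 8, 7/8, 47/7, 60/47.
That gives 4 positive pivots.
The rank is the number of nonzero pivots: 4.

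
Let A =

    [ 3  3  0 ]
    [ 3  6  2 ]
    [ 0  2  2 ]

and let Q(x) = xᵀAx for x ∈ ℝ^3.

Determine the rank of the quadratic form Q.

An LDLᵀ factorisation of A has diagonal entries 3, 3, 2/3.
That gives 3 positive pivots.
The rank is the number of nonzero pivots: 3.

3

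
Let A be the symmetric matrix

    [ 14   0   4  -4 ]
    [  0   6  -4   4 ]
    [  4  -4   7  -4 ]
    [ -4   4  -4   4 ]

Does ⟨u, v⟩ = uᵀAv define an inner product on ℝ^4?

Congruent diagonalization of A (simultaneous row and column reduction) yields pivots 14, 6, 67/21, 12/67.
Counting signs: 4 positive.
Hence Q is positive definite.
⟨·,·⟩ is an inner product exactly when A is positive definite.

yes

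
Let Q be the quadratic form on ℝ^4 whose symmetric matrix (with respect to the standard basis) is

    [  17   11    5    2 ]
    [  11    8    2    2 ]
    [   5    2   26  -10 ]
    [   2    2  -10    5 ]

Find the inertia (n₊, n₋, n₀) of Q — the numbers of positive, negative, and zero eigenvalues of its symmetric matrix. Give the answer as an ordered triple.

An LDLᵀ factorisation of A has diagonal entries 17, 15/17, 114/5, 3/19.
Counting signs: 4 positive.

(4, 0, 0)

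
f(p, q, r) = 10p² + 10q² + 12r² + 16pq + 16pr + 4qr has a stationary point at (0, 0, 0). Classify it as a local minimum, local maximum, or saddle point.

The Hessian at the origin is H = [[20, 16, 16], [16, 20, 4], [16, 4, 24]].
An LDLᵀ factorisation of H has diagonal entries 20, 36/5, 4/9.
Counting signs: 3 positive.
H is positive definite, so the origin is a strict local minimum.

local minimum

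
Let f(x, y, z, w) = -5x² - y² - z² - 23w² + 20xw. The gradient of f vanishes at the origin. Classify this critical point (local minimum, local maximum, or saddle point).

The Hessian at the origin is H = [[-10, 0, 0, 20], [0, -2, 0, 0], [0, 0, -2, 0], [20, 0, 0, -46]].
Row-reducing H symmetrically gives the diagonal entries -10, -2, -2, -6.
Counting signs: 4 negative.
H is negative definite, so the origin is a strict local maximum.

local maximum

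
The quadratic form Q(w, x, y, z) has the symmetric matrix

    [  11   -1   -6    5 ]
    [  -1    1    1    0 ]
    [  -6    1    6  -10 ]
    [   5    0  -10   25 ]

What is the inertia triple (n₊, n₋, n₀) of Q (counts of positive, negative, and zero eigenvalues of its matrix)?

(3, 0, 1)

Applying the same elementary operations to the rows and columns of A produces a congruent diagonal matrix with entries 11, 10/11, 5/2, 0.
Counting signs: 3 positive, 1 zero.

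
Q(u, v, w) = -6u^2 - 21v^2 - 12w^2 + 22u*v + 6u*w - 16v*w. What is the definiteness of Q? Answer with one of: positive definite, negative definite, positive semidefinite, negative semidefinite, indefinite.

The symmetric matrix of Q is A = [[-6, 11, 3], [11, -21, -8], [3, -8, -12]].
Leading principal minors: Δ_1 = -6, Δ_2 = 5, Δ_3 = -15.
The signs alternate starting with Δ_1 < 0, so by Sylvester's criterion Q is negative definite.

negative definite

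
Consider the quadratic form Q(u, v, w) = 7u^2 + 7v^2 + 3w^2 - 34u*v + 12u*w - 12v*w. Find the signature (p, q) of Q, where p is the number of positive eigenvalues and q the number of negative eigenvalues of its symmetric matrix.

The associated matrix is A = [[7, -17, 6], [-17, 7, -6], [6, -6, 3]].
Congruent diagonalization of A (simultaneous row and column reduction) yields pivots 7, -240/7, 0.
So there are 1 positive, 1 negative, 1 zero pivots.

(1, 1)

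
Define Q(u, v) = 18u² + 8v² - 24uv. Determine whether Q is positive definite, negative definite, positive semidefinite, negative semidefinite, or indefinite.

The symmetric matrix of Q is [[18, -12], [-12, 8]].
For the 2×2 matrix [[18, -12], [-12, 8]]: det = 18·8 − (-12)² = 0, trace = 26.
det = 0 so one eigenvalue is zero; the form is semidefinite with the sign of the trace.

positive semidefinite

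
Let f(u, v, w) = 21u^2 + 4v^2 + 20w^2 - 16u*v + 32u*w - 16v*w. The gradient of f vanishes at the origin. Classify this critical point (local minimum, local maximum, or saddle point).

The Hessian at the origin is H = [[42, -16, 32], [-16, 8, -16], [32, -16, 40]].
An LDLᵀ factorisation of H has diagonal entries 42, 40/21, 8.
So there are 3 positive pivots.
H is positive definite, so the origin is a strict local minimum.

local minimum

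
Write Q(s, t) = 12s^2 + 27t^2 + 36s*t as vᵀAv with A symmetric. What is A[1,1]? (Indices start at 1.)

The coefficient of s^2 in Q is 12, and that is exactly A[1,1].

12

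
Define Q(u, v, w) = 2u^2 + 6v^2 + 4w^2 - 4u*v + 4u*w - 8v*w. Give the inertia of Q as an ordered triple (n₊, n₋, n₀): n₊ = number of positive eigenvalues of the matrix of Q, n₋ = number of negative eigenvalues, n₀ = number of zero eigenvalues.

(3, 0, 0)

The symmetric matrix is A = [[2, -2, 2], [-2, 6, -4], [2, -4, 4]].
Symmetric row and column elimination reduces A to a congruent diagonal form with pivots 2, 4, 1.
So there are 3 positive pivots.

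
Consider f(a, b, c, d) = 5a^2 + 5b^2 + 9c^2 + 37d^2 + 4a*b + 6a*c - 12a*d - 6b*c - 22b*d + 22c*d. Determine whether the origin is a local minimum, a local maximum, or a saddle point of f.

local minimum

The Hessian at the origin is H = [[10, 4, 6, -12], [4, 10, -6, -22], [6, -6, 18, 22], [-12, -22, 22, 74]].
Congruent diagonalization of H (simultaneous row and column reduction) yields pivots 10, 42/5, 6, 8/21.
That gives 4 positive pivots.
H is positive definite, so the origin is a strict local minimum.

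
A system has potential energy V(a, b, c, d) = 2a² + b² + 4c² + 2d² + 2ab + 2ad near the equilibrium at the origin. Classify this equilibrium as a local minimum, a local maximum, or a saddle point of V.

The Hessian at the origin is H = [[4, 2, 0, 2], [2, 2, 0, 0], [0, 0, 8, 0], [2, 0, 0, 4]].
Symmetric row and column elimination reduces H to a congruent diagonal form with pivots 4, 1, 8, 2.
So there are 4 positive pivots.
H is positive definite, so the origin is a strict local minimum.

local minimum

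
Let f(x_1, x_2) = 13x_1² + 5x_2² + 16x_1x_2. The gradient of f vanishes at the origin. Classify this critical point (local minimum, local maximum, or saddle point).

The Hessian at the origin is H = [[26, 16], [16, 10]].
det H = 26·10 − (16)² = 4 > 0 and H[1,1] = 26 > 0, so H is positive definite.
Therefore the origin is a local minimum.

local minimum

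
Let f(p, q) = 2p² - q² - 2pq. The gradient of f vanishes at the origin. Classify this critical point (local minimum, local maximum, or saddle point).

saddle point

The Hessian at the origin is H = [[4, -2], [-2, -2]].
det H = 4·-2 − (-2)² = -12 < 0, so H is indefinite.
Therefore the origin is a saddle point.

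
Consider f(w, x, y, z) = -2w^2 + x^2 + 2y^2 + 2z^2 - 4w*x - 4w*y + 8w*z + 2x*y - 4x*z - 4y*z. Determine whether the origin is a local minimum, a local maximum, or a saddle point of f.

saddle point

The Hessian at the origin is H = [[-4, -4, -4, 8], [-4, 2, 2, -4], [-4, 2, 4, -4], [8, -4, -4, 4]].
Symmetric row and column elimination reduces H to a congruent diagonal form with pivots -4, 6, 2, -4.
So there are 2 positive, 2 negative pivots.
H is indefinite, so the origin is a saddle point.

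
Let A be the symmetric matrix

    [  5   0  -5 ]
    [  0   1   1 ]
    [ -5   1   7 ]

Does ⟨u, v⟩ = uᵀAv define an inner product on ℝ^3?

yes

Row-reducing A symmetrically gives the diagonal entries 5, 1, 1.
That gives 3 positive pivots.
Hence Q is positive definite.
⟨·,·⟩ is an inner product exactly when A is positive definite.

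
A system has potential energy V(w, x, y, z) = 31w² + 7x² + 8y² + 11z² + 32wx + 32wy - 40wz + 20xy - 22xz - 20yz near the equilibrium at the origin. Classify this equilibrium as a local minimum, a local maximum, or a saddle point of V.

The Hessian at the origin is H = [[62, 32, 32, -40], [32, 14, 20, -22], [32, 20, 16, -20], [-40, -22, -20, 22]].
Congruent diagonalization of H (simultaneous row and column reduction) yields pivots 62, -78/31, 56/13, -24/7.
Counting signs: 2 positive, 2 negative.
H is indefinite, so the origin is a saddle point.

saddle point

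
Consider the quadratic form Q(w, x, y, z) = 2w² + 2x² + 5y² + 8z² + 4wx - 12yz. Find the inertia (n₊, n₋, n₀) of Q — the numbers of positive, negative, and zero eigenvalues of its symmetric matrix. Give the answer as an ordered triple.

(3, 0, 1)

The symmetric matrix is A = [[2, 2, 0, 0], [2, 2, 0, 0], [0, 0, 5, -6], [0, 0, -6, 8]].
Applying the same elementary operations to the rows and columns of A produces a congruent diagonal matrix with entries 2, 0, 5, 4/5.
That gives 3 positive, 1 zero pivots.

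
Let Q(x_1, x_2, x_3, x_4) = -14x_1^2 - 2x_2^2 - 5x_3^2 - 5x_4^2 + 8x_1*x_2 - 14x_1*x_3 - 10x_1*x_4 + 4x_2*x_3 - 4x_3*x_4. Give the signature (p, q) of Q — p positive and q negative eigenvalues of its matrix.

The associated matrix is A = [[-14, 4, -7, -5], [4, -2, 2, 0], [-7, 2, -5, -2], [-5, 0, -2, -5]].
Symmetric row and column elimination reduces A to a congruent diagonal form with pivots -14, -6/7, -3/2, -2/3.
That gives 4 negative pivots.

(0, 4)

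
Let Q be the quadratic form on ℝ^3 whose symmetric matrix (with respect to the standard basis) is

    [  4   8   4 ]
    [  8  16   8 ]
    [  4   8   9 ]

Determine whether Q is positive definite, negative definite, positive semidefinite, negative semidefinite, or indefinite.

Symmetric row and column elimination reduces A to a congruent diagonal form with pivots 4, 0, 5.
That gives 2 positive, 1 zero pivots.
Hence Q is positive semidefinite.

positive semidefinite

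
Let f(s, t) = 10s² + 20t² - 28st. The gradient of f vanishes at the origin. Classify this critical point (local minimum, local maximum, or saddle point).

The Hessian at the origin is H = [[20, -28], [-28, 40]].
det H = 20·40 − (-28)² = 16 > 0 and H[1,1] = 20 > 0, so H is positive definite.
Therefore the origin is a local minimum.

local minimum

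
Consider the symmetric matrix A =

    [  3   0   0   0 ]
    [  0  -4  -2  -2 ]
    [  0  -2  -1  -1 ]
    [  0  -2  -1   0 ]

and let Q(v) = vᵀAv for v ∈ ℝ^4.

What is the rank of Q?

3

Symmetric row and column elimination reduces A to a congruent diagonal form with pivots 3, -4, 0, 1.
Counting signs: 2 positive, 1 negative, 1 zero.
The rank is the number of nonzero pivots: 3.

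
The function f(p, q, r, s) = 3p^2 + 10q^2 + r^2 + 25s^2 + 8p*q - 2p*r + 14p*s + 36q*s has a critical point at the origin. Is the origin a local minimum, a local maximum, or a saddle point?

saddle point

The Hessian at the origin is H = [[6, 8, -2, 14], [8, 20, 0, 36], [-2, 0, 2, 0], [14, 36, 0, 50]].
Row-reducing H symmetrically gives the diagonal entries 6, 28/3, 4/7, -15.
That gives 3 positive, 1 negative pivots.
H is indefinite, so the origin is a saddle point.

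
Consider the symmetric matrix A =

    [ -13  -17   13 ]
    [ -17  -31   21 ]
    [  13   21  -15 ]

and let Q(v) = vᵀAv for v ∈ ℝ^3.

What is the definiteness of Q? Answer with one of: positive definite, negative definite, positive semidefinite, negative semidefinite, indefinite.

Applying the same elementary operations to the rows and columns of A produces a congruent diagonal matrix with entries -13, -114/13, -10/57.
That gives 3 negative pivots.
Hence Q is negative definite.

negative definite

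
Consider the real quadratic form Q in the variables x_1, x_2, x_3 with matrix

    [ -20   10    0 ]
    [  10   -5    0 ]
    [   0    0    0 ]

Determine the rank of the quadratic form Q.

1

Congruent diagonalization of A (simultaneous row and column reduction) yields pivots -20, 0, 0.
So there are 1 negative, 2 zero pivots.
The rank is the number of nonzero pivots: 1.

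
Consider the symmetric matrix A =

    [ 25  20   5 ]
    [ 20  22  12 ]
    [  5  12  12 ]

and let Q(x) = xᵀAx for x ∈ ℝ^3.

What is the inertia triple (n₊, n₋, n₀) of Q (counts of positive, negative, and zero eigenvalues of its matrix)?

Symmetric row and column elimination reduces A to a congruent diagonal form with pivots 25, 6, 1/3.
Counting signs: 3 positive.

(3, 0, 0)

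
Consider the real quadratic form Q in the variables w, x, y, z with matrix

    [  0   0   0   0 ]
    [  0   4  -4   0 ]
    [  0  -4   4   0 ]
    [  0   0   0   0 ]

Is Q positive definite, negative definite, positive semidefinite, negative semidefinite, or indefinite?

Row-reducing A symmetrically gives the diagonal entries 0, 4, 0, 0.
So there are 1 positive, 3 zero pivots.
Hence Q is positive semidefinite.

positive semidefinite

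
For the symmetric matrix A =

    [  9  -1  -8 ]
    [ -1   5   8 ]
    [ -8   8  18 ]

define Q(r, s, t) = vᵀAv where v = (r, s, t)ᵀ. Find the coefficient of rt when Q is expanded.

The coefficient of rt is A[1,3] + A[3,1] = 2·(-8) = -16.

-16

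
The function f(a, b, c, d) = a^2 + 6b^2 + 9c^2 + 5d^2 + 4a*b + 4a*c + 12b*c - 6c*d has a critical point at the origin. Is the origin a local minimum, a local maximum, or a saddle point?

local minimum

The Hessian at the origin is H = [[2, 4, 4, 0], [4, 12, 12, 0], [4, 12, 18, -6], [0, 0, -6, 10]].
An LDLᵀ factorisation of H has diagonal entries 2, 4, 6, 4.
That gives 4 positive pivots.
H is positive definite, so the origin is a strict local minimum.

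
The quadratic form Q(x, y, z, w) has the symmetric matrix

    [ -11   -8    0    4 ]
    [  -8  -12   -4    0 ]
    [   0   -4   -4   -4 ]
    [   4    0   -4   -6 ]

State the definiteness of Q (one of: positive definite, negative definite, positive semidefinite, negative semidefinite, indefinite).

negative semidefinite

Row-reducing A symmetrically gives the diagonal entries -11, -68/11, -24/17, 0.
That gives 3 negative, 1 zero pivots.
Hence Q is negative semidefinite.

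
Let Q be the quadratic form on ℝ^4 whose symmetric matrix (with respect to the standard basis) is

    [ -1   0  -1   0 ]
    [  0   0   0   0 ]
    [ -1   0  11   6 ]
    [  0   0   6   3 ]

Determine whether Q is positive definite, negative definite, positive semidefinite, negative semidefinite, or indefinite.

Congruent diagonalization of A (simultaneous row and column reduction) yields pivots -1, 0, 12, 0.
That gives 1 positive, 1 negative, 2 zero pivots.
Hence Q is indefinite.

indefinite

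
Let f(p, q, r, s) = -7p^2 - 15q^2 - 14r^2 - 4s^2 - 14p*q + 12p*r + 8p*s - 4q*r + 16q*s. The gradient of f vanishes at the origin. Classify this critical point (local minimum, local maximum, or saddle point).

The Hessian at the origin is H = [[-14, -14, 12, 8], [-14, -30, -4, 16], [12, -4, -28, 0], [8, 16, 0, -8]].
Applying the same elementary operations to the rows and columns of H produces a congruent diagonal matrix with entries -14, -16, -12/7, 4/3.
Counting signs: 1 positive, 3 negative.
H is indefinite, so the origin is a saddle point.

saddle point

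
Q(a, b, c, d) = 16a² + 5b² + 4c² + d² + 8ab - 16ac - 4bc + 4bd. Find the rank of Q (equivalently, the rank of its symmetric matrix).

Write A = [[16, 4, -8, 0], [4, 5, -2, 2], [-8, -2, 4, 0], [0, 2, 0, 1]].
Applying the same elementary operations to the rows and columns of A produces a congruent diagonal matrix with entries 16, 4, 0, 0.
So there are 2 positive, 2 zero pivots.
The rank is the number of nonzero pivots: 2.

2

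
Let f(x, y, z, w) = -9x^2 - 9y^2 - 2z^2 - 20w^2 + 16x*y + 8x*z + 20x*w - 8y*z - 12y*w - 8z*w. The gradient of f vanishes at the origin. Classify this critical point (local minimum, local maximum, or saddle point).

local maximum

The Hessian at the origin is H = [[-18, 16, 8, 20], [16, -18, -8, -12], [8, -8, -4, -8], [20, -12, -8, -40]].
Applying the same elementary operations to the rows and columns of H produces a congruent diagonal matrix with entries -18, -34/9, -4/17, -8.
That gives 4 negative pivots.
H is negative definite, so the origin is a strict local maximum.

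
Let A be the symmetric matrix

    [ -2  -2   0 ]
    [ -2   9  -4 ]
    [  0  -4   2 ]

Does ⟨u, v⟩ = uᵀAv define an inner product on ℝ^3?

Applying the same elementary operations to the rows and columns of A produces a congruent diagonal matrix with entries -2, 11, 6/11.
So there are 2 positive, 1 negative pivots.
Hence Q is indefinite.
⟨·,·⟩ is an inner product exactly when A is positive definite.

no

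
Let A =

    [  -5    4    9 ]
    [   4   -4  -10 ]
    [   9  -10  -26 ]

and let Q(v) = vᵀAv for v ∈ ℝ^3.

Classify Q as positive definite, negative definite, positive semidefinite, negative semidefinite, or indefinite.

Row-reducing A symmetrically gives the diagonal entries -5, -4/5, 0.
That gives 2 negative, 1 zero pivots.
Hence Q is negative semidefinite.

negative semidefinite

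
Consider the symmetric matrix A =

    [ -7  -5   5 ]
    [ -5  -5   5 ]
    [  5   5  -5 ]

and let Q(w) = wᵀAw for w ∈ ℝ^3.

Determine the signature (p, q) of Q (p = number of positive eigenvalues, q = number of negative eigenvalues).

(0, 2)

Row-reducing A symmetrically gives the diagonal entries -7, -10/7, 0.
So there are 2 negative, 1 zero pivots.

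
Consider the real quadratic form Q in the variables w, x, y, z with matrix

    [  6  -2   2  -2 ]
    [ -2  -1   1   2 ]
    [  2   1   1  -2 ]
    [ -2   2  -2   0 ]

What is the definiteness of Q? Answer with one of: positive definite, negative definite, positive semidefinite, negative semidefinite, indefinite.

Applying the same elementary operations to the rows and columns of A produces a congruent diagonal matrix with entries 6, -5/3, 2, 2/5.
So there are 3 positive, 1 negative pivots.
Hence Q is indefinite.

indefinite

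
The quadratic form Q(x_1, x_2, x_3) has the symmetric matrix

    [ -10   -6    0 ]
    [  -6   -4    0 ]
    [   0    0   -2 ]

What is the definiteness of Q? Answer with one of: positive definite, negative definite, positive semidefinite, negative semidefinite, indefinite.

negative definite

Congruent diagonalization of A (simultaneous row and column reduction) yields pivots -10, -2/5, -2.
So there are 3 negative pivots.
Hence Q is negative definite.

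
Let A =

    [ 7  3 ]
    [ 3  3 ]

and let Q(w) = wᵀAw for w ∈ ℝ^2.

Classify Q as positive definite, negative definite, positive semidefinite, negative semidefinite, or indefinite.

For the 2×2 matrix [[7, 3], [3, 3]]: det = 7·3 − (3)² = 12, trace = 10.
det > 0 so both eigenvalues share the sign of the trace; trace = 10 > 0 ⇒ both positive.

positive definite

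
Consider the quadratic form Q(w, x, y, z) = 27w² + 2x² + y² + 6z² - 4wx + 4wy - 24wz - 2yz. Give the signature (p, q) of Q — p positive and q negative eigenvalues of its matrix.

(4, 0)

Write A = [[27, -2, 2, -12], [-2, 2, 0, 0], [2, 0, 1, -1], [-12, 0, -1, 6]].
Row-reducing A symmetrically gives the diagonal entries 27, 50/27, 21/25, 5/21.
That gives 4 positive pivots.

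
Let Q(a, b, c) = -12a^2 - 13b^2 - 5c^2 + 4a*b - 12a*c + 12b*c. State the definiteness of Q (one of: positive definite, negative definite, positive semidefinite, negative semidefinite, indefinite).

Write A = [[-12, 2, -6], [2, -13, 6], [-6, 6, -5]].
Symmetric row and column elimination reduces A to a congruent diagonal form with pivots -12, -38/3, -1/38.
That gives 3 negative pivots.
Hence Q is negative definite.

negative definite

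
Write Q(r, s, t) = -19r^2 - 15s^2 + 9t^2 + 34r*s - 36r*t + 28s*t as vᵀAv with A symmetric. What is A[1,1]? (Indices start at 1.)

-19

The coefficient of r^2 in Q is -19, and that is exactly A[1,1].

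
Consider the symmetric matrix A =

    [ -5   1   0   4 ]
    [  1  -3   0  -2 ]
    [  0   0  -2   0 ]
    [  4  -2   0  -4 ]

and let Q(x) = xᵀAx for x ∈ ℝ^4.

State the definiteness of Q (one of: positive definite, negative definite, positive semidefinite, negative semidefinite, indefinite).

Leading principal minors: Δ_1 = -5, Δ_2 = 14, Δ_3 = -28, Δ_4 = 8.
The signs alternate starting with Δ_1 < 0, so by Sylvester's criterion Q is negative definite.

negative definite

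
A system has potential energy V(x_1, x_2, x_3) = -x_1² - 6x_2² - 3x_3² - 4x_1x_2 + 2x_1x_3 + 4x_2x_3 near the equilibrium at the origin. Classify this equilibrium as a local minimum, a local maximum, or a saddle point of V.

local maximum

The Hessian at the origin is H = [[-2, -4, 2], [-4, -12, 4], [2, 4, -6]].
Applying the same elementary operations to the rows and columns of H produces a congruent diagonal matrix with entries -2, -4, -4.
That gives 3 negative pivots.
H is negative definite, so the origin is a strict local maximum.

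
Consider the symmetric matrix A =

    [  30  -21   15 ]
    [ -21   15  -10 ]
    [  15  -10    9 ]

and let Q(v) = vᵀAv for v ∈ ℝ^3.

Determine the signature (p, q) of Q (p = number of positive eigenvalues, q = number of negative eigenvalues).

Congruent diagonalization of A (simultaneous row and column reduction) yields pivots 30, 3/10, 2/3.
That gives 3 positive pivots.

(3, 0)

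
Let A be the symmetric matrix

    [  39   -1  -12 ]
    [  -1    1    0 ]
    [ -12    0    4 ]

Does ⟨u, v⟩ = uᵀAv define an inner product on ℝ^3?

Applying the same elementary operations to the rows and columns of A produces a congruent diagonal matrix with entries 39, 38/39, 4/19.
Counting signs: 3 positive.
Hence Q is positive definite.
⟨·,·⟩ is an inner product exactly when A is positive definite.

yes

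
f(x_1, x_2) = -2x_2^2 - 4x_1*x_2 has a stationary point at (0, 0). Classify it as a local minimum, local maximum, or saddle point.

The Hessian at the origin is H = [[0, -4], [-4, -4]].
det H = 0·-4 − (-4)² = -16 < 0, so H is indefinite.
Therefore the origin is a saddle point.

saddle point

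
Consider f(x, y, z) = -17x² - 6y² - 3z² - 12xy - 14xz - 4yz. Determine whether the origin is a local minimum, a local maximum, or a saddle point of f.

local maximum

The Hessian at the origin is H = [[-34, -12, -14], [-12, -12, -4], [-14, -4, -6]].
An LDLᵀ factorisation of H has diagonal entries -34, -132/17, -4/33.
That gives 3 negative pivots.
H is negative definite, so the origin is a strict local maximum.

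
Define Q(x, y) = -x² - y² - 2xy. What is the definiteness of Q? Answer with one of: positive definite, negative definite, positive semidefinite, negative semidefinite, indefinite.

negative semidefinite

The symmetric matrix of Q is [[-1, -1], [-1, -1]].
For the 2×2 matrix [[-1, -1], [-1, -1]]: det = -1·-1 − (-1)² = 0, trace = -2.
det = 0 so one eigenvalue is zero; the form is semidefinite with the sign of the trace.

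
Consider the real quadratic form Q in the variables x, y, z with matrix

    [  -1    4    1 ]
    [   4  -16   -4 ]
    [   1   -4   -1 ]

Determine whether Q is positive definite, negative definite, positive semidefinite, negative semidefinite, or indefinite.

Congruent diagonalization of A (simultaneous row and column reduction) yields pivots -1, 0, 0.
So there are 1 negative, 2 zero pivots.
Hence Q is negative semidefinite.

negative semidefinite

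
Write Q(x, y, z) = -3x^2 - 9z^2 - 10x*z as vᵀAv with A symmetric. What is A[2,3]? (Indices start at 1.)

0

The coefficient of y·z in Q is 0. For a symmetric A this equals A[2,3] + A[3,2] = 2·A[2,3].
So A[2,3] = 0/2 = 0.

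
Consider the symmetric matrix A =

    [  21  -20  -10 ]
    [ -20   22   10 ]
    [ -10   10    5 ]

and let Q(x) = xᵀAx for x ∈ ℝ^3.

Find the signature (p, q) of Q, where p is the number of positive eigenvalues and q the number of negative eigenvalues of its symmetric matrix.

(3, 0)

Row-reducing A symmetrically gives the diagonal entries 21, 62/21, 5/31.
So there are 3 positive pivots.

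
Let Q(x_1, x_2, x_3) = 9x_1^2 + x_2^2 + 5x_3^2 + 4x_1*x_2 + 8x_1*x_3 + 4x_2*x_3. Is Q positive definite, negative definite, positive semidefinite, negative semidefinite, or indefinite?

positive definite

Write A = [[9, 2, 4], [2, 1, 2], [4, 2, 5]].
Applying the same elementary operations to the rows and columns of A produces a congruent diagonal matrix with entries 9, 5/9, 1.
That gives 3 positive pivots.
Hence Q is positive definite.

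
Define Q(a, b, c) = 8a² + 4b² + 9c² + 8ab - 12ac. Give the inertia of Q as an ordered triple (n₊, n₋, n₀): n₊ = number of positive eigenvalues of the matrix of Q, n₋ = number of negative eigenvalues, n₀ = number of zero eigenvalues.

The associated matrix is A = [[8, 4, -6], [4, 4, 0], [-6, 0, 9]].
Symmetric row and column elimination reduces A to a congruent diagonal form with pivots 8, 2, 0.
That gives 2 positive, 1 zero pivots.

(2, 0, 1)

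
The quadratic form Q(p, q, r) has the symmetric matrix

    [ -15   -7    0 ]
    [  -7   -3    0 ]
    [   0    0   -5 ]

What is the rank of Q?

Applying the same elementary operations to the rows and columns of A produces a congruent diagonal matrix with entries -15, 4/15, -5.
Counting signs: 1 positive, 2 negative.
The rank is the number of nonzero pivots: 3.

3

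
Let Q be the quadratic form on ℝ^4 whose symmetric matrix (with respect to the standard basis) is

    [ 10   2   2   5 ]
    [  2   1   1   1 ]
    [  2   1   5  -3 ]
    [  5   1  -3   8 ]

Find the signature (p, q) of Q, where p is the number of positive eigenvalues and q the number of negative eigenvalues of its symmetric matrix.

Symmetric row and column elimination reduces A to a congruent diagonal form with pivots 10, 3/5, 4, 3/2.
Counting signs: 4 positive.

(4, 0)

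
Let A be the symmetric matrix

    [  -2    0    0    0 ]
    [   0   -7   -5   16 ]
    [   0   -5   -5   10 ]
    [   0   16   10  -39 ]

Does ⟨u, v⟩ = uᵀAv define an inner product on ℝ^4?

no

Leading principal minors: Δ_1 = -2, Δ_2 = 14, Δ_3 = -20, Δ_4 = 20.
The signs alternate starting with Δ_1 < 0, so by Sylvester's criterion Q is negative definite.
⟨·,·⟩ is an inner product exactly when A is positive definite.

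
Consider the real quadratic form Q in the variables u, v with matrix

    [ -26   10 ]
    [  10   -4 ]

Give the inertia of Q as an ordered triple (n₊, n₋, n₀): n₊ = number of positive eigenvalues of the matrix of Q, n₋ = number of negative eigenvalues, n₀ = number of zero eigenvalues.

(0, 2, 0)

Congruent diagonalization of A (simultaneous row and column reduction) yields pivots -26, -2/13.
So there are 2 negative pivots.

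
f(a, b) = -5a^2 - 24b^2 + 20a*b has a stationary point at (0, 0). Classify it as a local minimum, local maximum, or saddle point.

local maximum

The Hessian at the origin is H = [[-10, 20], [20, -48]].
det H = -10·-48 − (20)² = 80 > 0 and H[1,1] = -10 < 0, so H is negative definite.
Therefore the origin is a local maximum.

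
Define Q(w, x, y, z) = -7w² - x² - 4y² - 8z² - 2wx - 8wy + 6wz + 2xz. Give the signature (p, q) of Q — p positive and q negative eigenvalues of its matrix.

(0, 4)

The associated matrix is A = [[-7, -1, -4, 3], [-1, -1, 0, 1], [-4, 0, -4, 0], [3, 1, 0, -8]].
Applying the same elementary operations to the rows and columns of A produces a congruent diagonal matrix with entries -7, -6/7, -4/3, -5.
So there are 4 negative pivots.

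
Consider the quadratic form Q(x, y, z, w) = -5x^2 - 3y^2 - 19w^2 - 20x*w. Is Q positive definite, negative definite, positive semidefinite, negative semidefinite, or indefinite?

Write A = [[-5, 0, 0, -10], [0, -3, 0, 0], [0, 0, 0, 0], [-10, 0, 0, -19]].
Congruent diagonalization of A (simultaneous row and column reduction) yields pivots -5, -3, 0, 1.
Counting signs: 1 positive, 2 negative, 1 zero.
Hence Q is indefinite.

indefinite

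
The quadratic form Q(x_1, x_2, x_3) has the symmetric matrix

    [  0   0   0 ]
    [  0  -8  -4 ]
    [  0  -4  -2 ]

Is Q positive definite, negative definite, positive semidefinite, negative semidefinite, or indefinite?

negative semidefinite

Row-reducing A symmetrically gives the diagonal entries 0, -8, 0.
So there are 1 negative, 2 zero pivots.
Hence Q is negative semidefinite.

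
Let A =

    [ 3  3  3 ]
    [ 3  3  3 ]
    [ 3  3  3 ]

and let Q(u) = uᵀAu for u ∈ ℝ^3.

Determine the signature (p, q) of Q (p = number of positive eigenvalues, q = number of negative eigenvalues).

(1, 0)

Congruent diagonalization of A (simultaneous row and column reduction) yields pivots 3, 0, 0.
Counting signs: 1 positive, 2 zero.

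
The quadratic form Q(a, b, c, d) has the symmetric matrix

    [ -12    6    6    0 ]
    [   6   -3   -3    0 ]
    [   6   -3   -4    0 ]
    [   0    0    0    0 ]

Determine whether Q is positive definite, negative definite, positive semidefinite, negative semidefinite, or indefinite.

Congruent diagonalization of A (simultaneous row and column reduction) yields pivots -12, 0, -1, 0.
Counting signs: 2 negative, 2 zero.
Hence Q is negative semidefinite.

negative semidefinite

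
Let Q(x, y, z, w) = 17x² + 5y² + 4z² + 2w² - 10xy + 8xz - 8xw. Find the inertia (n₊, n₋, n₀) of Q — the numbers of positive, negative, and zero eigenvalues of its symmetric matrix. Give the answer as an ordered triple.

(3, 0, 1)

The symmetric matrix is A = [[17, -5, 4, -4], [-5, 5, 0, 0], [4, 0, 4, 0], [-4, 0, 0, 2]].
Row-reducing A symmetrically gives the diagonal entries 17, 60/17, 8/3, 0.
So there are 3 positive, 1 zero pivots.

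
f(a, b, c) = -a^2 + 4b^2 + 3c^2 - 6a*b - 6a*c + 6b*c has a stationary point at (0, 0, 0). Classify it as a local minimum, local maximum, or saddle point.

saddle point

The Hessian at the origin is H = [[-2, -6, -6], [-6, 8, 6], [-6, 6, 6]].
Row-reducing H symmetrically gives the diagonal entries -2, 26, 24/13.
So there are 2 positive, 1 negative pivots.
H is indefinite, so the origin is a saddle point.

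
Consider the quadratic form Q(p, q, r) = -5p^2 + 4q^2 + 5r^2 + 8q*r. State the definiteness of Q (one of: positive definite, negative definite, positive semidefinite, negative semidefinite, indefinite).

Write A = [[-5, 0, 0], [0, 4, 4], [0, 4, 5]].
Row-reducing A symmetrically gives the diagonal entries -5, 4, 1.
So there are 2 positive, 1 negative pivots.
Hence Q is indefinite.

indefinite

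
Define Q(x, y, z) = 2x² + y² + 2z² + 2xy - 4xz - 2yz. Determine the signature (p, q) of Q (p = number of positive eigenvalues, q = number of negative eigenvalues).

The associated matrix is A = [[2, 1, -2], [1, 1, -1], [-2, -1, 2]].
Congruent diagonalization of A (simultaneous row and column reduction) yields pivots 2, 1/2, 0.
That gives 2 positive, 1 zero pivots.

(2, 0)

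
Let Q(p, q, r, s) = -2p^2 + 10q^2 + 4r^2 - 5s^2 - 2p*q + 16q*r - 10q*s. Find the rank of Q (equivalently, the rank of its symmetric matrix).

4

Write A = [[-2, -1, 0, 0], [-1, 10, 8, -5], [0, 8, 4, 0], [0, -5, 0, -5]].
Symmetric row and column elimination reduces A to a congruent diagonal form with pivots -2, 21/2, -44/21, -5/11.
That gives 1 positive, 3 negative pivots.
The rank is the number of nonzero pivots: 4.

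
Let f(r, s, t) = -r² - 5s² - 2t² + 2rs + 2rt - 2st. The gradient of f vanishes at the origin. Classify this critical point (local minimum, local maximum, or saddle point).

The Hessian at the origin is H = [[-2, 2, 2], [2, -10, -2], [2, -2, -4]].
Applying the same elementary operations to the rows and columns of H produces a congruent diagonal matrix with entries -2, -8, -2.
So there are 3 negative pivots.
H is negative definite, so the origin is a strict local maximum.

local maximum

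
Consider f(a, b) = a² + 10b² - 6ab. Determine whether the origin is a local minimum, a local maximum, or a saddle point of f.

The Hessian at the origin is H = [[2, -6], [-6, 20]].
det H = 2·20 − (-6)² = 4 > 0 and H[1,1] = 2 > 0, so H is positive definite.
Therefore the origin is a local minimum.

local minimum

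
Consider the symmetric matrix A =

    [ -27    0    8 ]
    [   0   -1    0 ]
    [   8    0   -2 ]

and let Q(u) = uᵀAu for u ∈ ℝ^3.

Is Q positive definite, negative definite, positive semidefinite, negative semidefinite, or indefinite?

indefinite

Congruent diagonalization of A (simultaneous row and column reduction) yields pivots -27, -1, 10/27.
That gives 1 positive, 2 negative pivots.
Hence Q is indefinite.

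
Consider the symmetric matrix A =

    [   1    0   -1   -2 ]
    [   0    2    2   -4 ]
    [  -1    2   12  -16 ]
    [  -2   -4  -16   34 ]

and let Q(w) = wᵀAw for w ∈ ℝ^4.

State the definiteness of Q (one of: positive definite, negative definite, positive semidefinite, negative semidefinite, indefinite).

positive definite

Leading principal minors: Δ_1 = 1, Δ_2 = 2, Δ_3 = 18, Δ_4 = 4.
All leading principal minors are positive, so by Sylvester's criterion Q is positive definite.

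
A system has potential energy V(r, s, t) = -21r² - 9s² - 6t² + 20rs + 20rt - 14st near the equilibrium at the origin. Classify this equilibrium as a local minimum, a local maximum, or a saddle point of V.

local maximum

The Hessian at the origin is H = [[-42, 20, 20], [20, -18, -14], [20, -14, -12]].
An LDLᵀ factorisation of H has diagonal entries -42, -178/21, -10/89.
That gives 3 negative pivots.
H is negative definite, so the origin is a strict local maximum.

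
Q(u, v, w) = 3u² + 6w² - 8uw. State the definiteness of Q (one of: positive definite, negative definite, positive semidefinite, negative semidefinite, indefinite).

positive semidefinite

The associated matrix is A = [[3, 0, -4], [0, 0, 0], [-4, 0, 6]].
Applying the same elementary operations to the rows and columns of A produces a congruent diagonal matrix with entries 3, 0, 2/3.
Counting signs: 2 positive, 1 zero.
Hence Q is positive semidefinite.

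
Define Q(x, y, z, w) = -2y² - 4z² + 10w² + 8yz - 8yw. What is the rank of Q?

3

Write A = [[0, 0, 0, 0], [0, -2, 4, -4], [0, 4, -4, 0], [0, -4, 0, 10]].
Symmetric row and column elimination reduces A to a congruent diagonal form with pivots 0, -2, 4, 2.
That gives 2 positive, 1 negative, 1 zero pivots.
The rank is the number of nonzero pivots: 3.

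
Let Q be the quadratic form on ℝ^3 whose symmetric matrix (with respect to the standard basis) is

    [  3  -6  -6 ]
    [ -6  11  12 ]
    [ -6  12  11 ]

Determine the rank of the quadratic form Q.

Row-reducing A symmetrically gives the diagonal entries 3, -1, -1.
Counting signs: 1 positive, 2 negative.
The rank is the number of nonzero pivots: 3.

3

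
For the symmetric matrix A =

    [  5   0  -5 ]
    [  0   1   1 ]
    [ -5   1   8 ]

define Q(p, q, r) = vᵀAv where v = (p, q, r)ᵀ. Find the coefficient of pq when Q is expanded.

0

The coefficient of pq is A[1,2] + A[2,1] = 2·0 = 0.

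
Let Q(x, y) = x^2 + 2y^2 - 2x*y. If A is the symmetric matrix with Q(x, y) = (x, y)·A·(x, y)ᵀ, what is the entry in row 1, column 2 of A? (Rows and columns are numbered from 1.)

The coefficient of x·y in Q is -2. For a symmetric A this equals A[1,2] + A[2,1] = 2·A[1,2].
So A[1,2] = -2/2 = -1.

-1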